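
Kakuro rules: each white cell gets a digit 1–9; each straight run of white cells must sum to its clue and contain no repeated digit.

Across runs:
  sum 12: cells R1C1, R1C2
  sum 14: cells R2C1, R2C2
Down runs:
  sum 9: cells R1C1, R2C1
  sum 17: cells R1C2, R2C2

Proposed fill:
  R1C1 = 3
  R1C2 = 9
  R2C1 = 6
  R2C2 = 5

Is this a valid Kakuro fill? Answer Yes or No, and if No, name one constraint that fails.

No — the across run R2C1–R2C2 sums to 11, not 14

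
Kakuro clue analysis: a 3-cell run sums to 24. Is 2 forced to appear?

No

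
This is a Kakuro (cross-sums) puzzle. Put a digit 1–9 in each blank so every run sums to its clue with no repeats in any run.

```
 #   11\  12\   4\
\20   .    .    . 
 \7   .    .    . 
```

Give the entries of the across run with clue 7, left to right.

7 in 3 cells must be {1,2,4}; 4 in 2 cells must be {1,3}.
The 20 across and the 4 down share only 3, so R1C3 = 3.
The 7 across and the 12 down share only 4, so R2C2 = 4.
R2C3 = 4 − 3 = 1 completes the 4 down.
R1C2 = 12 − 4 = 8 completes the 12 down.
R2C1 = 7 − 5 = 2 completes the 7 across.
R1C1 = 20 − 11 = 9 completes the 20 across.

2 4 1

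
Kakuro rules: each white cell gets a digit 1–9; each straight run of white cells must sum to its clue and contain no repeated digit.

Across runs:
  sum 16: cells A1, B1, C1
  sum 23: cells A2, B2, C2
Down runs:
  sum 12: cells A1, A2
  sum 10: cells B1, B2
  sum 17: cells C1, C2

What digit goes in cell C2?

8

23 in 3 cells must be {6,8,9}; 17 in 2 cells must be {8,9}.
Nothing is forced directly, so branch on A2, whose candidates are 8 or 9. If A2 = 8: that forces A1 = 4, C1 = 9, after which C2 would have to be in {6,9} for the 23 across but in {8} for the 17 down — contradiction. So A2 = 9.
A1 = 12 − 9 = 3 completes the 12 down.
Given what's placed, C2 must be 8 to fit the 23 across and 17 down.
C1 = 17 − 8 = 9 completes the 17 down.
B2 = 23 − 17 = 6 completes the 23 across.
B1 = 16 − 12 = 4 completes the 16 across.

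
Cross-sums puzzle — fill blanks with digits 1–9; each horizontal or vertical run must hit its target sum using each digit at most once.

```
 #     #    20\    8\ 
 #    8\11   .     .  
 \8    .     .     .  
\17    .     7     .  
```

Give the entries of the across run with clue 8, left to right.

Nothing is forced directly, so branch on R2C2, whose candidates are 4 or 5. If R2C2 = 4: that forces R1C2 = 9, R1C3 = 2, R2C3 = 1, after which R3C3 would have to be in {1,2,4,6,8,9} for the 17 across but in {5} for the 8 down — contradiction. So R2C2 = 5.
R1C2 = 20 − 12 = 8 completes the 20 down.
R1C3 = 11 − 8 = 3 completes the 11 across.
R2C3 = 1: the only remaining digit allowed by both the 8 across and the 8 down.
R3C3 = 8 − 4 = 4 completes the 8 down.
R2C1 = 8 − 6 = 2 completes the 8 across.
R3C1 = 17 − 11 = 6 completes the 17 across.

2 5 1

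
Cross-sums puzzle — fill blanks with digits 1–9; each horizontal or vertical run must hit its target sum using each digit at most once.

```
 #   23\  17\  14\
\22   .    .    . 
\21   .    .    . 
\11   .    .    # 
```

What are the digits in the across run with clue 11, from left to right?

6 5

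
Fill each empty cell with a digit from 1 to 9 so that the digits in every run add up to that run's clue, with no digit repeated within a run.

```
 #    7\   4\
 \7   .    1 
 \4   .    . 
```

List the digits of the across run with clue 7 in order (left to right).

6 1

4 in 2 cells must be {1,3}.
R1C1 = 7 − 1 = 6 completes the 7 across.
R2C1 = 7 − 6 = 1 completes the 7 down.
R2C2 = 4 − 1 = 3 completes the 4 across.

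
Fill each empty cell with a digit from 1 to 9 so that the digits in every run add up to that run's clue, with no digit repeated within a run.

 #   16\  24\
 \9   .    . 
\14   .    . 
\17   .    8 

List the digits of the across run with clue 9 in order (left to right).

17 in 2 cells must be {8,9}; 24 in 3 cells must be {7,8,9}.
Given what's placed, R1C2 must be 7 to fit the 9 across and 24 down.
R2C2 = 24 − 15 = 9 completes the 24 down.
R3C1 = 17 − 8 = 9 completes the 17 across.
R1C1 = 9 − 7 = 2 completes the 9 across.
R2C1 = 14 − 9 = 5 completes the 14 across.

2, 7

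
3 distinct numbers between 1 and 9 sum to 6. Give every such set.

3 distinct digits from 1–9 sum between 6 and 24.
Only one set works: {1,2,3}.

{1,2,3}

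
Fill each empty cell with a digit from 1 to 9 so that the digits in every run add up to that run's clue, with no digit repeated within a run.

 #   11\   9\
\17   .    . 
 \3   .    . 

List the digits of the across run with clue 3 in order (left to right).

17 in 2 cells must be {8,9}; 3 in 2 cells must be {1,2}.
The 17 across and the 9 down share only 8, so R1C2 = 8.
The 3 across and the 11 down share only 2, so R2C1 = 2.
R2C2 = 3 − 2 = 1 completes the 3 across.
R1C1 = 17 − 8 = 9 completes the 17 across.

2 1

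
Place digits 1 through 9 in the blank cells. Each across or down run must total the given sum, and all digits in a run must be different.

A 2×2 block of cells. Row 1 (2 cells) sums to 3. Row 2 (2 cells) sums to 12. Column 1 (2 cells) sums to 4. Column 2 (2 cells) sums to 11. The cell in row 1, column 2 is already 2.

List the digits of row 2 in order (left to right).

3, 9

3 in 2 cells must be {1,2}; 4 in 2 cells must be {1,3}.
(1,1) = 3 − 2 = 1 completes the 3 across.
(2,1) = 4 − 1 = 3 completes the 4 down.
(2,2) = 12 − 3 = 9 completes the 12 across.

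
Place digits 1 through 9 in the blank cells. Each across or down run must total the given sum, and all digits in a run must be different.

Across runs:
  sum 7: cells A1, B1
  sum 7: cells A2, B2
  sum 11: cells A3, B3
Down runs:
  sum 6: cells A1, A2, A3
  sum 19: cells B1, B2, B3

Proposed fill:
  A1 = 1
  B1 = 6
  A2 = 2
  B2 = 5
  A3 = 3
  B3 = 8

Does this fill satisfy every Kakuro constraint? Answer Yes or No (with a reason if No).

Yes

Across: 1+6=7; 2+5=7; 3+8=11. Down: 1+2+3=6; 6+5+8=19. No digit repeats within any run.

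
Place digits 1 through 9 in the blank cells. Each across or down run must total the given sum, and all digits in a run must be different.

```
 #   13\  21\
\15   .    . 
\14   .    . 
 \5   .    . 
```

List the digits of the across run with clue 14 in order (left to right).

The 5 across and the 21 down share only 4, so R3C2 = 4.
R3C1 = 5 − 4 = 1 completes the 5 across.
Nothing is forced directly, so branch on R1C2, whose candidates are 8 or 9. If R1C2 = 9: then R1C1 would have to be in {6} for the 15 across but in {3,4,5,7,8,9} for the 13 down — contradiction. So R1C2 = 8.
R1C1 = 15 − 8 = 7 completes the 15 across.
R2C1 = 13 − 8 = 5 completes the 13 down.
R2C2 = 14 − 5 = 9 completes the 14 across.

5, 9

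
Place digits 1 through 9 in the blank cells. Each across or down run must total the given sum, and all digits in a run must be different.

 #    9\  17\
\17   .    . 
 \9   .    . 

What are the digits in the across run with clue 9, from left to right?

1, 8

17 in 2 cells must be {8,9}.
The 17 across and the 9 down share only 8, so R1C1 = 8.
R1C2 = 17 − 8 = 9 completes the 17 across.
R2C1 = 9 − 8 = 1 completes the 9 down.
R2C2 = 9 − 1 = 8 completes the 9 across.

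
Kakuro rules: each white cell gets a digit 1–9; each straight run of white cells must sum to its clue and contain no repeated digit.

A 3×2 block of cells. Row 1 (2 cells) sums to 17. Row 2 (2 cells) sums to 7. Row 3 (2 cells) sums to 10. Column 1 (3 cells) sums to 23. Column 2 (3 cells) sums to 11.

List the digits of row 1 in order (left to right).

9 8

17 in 2 cells must be {8,9}; 23 in 3 cells must be {6,8,9}.
The 17 across and the 11 down share only 8, so (1,2) = 8.
The 7 across and the 23 down share only 6, so (2,1) = 6.
(2,2) = 7 − 6 = 1 completes the 7 across.
(3,2) = 11 − 9 = 2 completes the 11 down.
(1,1) = 17 − 8 = 9 completes the 17 across.
(3,1) = 10 − 2 = 8 completes the 10 across.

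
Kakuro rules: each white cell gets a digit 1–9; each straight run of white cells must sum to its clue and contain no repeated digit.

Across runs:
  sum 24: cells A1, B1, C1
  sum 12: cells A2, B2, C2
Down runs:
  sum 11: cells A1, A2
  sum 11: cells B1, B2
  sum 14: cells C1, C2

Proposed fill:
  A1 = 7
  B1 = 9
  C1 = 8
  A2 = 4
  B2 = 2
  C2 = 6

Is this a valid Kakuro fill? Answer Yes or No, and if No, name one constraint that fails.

Across: 7+9+8=24; 4+2+6=12. Down: 7+4=11; 9+2=11; 8+6=14. No digit repeats within any run.

Yes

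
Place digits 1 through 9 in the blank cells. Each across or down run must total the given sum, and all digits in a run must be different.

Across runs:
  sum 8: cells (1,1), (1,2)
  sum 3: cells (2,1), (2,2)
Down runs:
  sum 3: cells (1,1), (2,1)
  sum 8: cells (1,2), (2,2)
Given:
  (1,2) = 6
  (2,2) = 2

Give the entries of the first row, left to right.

2, 6

3 in 2 cells must be {1,2}.
(1,1) = 8 − 6 = 2 completes the 8 across.
(2,1) = 3 − 2 = 1 completes the 3 across.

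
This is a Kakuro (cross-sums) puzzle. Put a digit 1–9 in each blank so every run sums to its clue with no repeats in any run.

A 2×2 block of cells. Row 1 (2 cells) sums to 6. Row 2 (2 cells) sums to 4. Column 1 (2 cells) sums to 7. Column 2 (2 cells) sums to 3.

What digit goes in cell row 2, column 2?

4 in 2 cells must be {1,3}; 3 in 2 cells must be {1,2}.
The 4 across and the 3 down share only 1, so (2,2) = 1.
(1,2) = 3 − 1 = 2 completes the 3 down.
(2,1) = 4 − 1 = 3 completes the 4 across.
(1,1) = 6 − 2 = 4 completes the 6 across.

1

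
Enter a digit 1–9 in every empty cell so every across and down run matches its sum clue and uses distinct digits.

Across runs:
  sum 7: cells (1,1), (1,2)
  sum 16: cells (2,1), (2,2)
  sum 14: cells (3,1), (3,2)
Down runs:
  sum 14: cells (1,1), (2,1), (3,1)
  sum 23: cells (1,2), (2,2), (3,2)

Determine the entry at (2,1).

16 in 2 cells must be {7,9}; 23 in 3 cells must be {6,8,9}.
The 7 across and the 23 down share only 6, so (1,2) = 6.
Given what's placed, (2,2) must be 9 to fit the 16 across and 23 down.
(3,2) = 23 − 15 = 8 completes the 23 down.
(1,1) = 7 − 6 = 1 completes the 7 across.
(2,1) = 16 − 9 = 7 completes the 16 across.
(3,1) = 14 − 8 = 6 completes the 14 across.

7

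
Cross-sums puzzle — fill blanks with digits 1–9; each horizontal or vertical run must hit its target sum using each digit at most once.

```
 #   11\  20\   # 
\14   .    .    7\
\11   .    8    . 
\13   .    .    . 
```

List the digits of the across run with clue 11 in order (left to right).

No cell is forced outright now. R1C2 can only be 5 or 9 (the digits allowed by both its 14 across and its 20 down). If R1C2 = 5: then R1C1 would have to be in {9} for the 14 across but in {1,2,3,4,5,6,7,8} for the 11 down — contradiction. So R1C2 = 9.
R1C1 = 14 − 9 = 5 completes the 14 across.
R2C1 = 2: the only remaining digit allowed by both the 11 across and the 11 down.
R2C3 = 11 − 10 = 1 completes the 11 across.
R3C1 = 11 − 7 = 4 completes the 11 down.
R3C2 = 20 − 17 = 3 completes the 20 down.
R3C3 = 13 − 7 = 6 completes the 13 across.

2 8 1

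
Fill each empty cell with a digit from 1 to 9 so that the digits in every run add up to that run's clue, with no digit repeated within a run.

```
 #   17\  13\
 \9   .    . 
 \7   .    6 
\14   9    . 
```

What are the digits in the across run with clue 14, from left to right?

R2C1 = 7 − 6 = 1 completes the 7 across.
R3C2 = 14 − 9 = 5 completes the 14 across.
R1C1 = 17 − 10 = 7 completes the 17 down.
R1C2 = 9 − 7 = 2 completes the 9 across.

9 5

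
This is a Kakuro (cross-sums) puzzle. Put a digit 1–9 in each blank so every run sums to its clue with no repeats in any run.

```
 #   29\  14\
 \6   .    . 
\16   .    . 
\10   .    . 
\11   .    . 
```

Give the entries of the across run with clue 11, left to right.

7, 4

16 in 2 cells must be {7,9}; 29 in 4 cells must be {5,7,8,9}.
Only 5 fits R1C1 under both its across sum 6 and down sum 29.
R1C2 = 6 − 5 = 1 completes the 6 across.
Given what's placed, R2C2 must be 7 to fit the 16 across and 14 down.
R2C1 = 16 − 7 = 9 completes the 16 across.
No cell is forced outright now. R3C1 can only be 7 or 8 (the digits allowed by both its 10 across and its 29 down). If R3C1 = 7: then R3C2 would have to be in {3} for the 10 across but in {2,4} for the 14 down — contradiction. So R3C1 = 8.
R3C2 = 10 − 8 = 2 completes the 10 across.
R4C1 = 29 − 22 = 7 completes the 29 down.
R4C2 = 11 − 7 = 4 completes the 11 across.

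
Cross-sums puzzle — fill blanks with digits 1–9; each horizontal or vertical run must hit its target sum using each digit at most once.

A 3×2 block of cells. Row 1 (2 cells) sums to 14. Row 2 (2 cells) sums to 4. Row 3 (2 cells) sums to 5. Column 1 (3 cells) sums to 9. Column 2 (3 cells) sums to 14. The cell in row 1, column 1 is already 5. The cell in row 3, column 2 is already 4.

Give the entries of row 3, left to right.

1 4

4 in 2 cells must be {1,3}.
(1,2) = 14 − 5 = 9 completes the 14 across.
(2,2) = 14 − 13 = 1 completes the 14 down.
(3,1) = 5 − 4 = 1 completes the 5 across.
(2,1) = 4 − 1 = 3 completes the 4 across.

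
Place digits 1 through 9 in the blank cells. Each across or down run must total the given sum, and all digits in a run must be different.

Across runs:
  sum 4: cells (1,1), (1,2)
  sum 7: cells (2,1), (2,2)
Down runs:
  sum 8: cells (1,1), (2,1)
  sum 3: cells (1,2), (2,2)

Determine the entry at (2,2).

2

4 in 2 cells must be {1,3}; 3 in 2 cells must be {1,2}.
The 4 across and the 3 down share only 1, so (1,2) = 1.
(2,2) = 3 − 1 = 2 completes the 3 down.
(1,1) = 4 − 1 = 3 completes the 4 across.
(2,1) = 7 − 2 = 5 completes the 7 across.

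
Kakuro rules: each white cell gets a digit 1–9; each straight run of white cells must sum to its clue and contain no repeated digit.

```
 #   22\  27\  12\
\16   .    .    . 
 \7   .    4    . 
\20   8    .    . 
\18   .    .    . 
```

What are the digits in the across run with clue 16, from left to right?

9, 6, 1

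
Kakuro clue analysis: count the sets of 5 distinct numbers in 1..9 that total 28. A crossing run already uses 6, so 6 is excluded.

3

5 distinct digits from 1–9 sum between 15 and 35.
Dropping sets that contain 6.
Enumerating: {1,3,7,8,9}, {2,4,5,8,9}, {3,4,5,7,9}.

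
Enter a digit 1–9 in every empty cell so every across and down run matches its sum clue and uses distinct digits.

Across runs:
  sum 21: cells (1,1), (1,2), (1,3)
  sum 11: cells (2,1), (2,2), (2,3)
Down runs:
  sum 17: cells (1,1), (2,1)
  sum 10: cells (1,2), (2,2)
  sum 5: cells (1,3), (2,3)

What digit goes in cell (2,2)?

17 in 2 cells must be {8,9}.
The 21 across and the 5 down share only 4, so (1,3) = 4.
The 11 across and the 17 down share only 8, so (2,1) = 8.
(2,3) = 5 − 4 = 1 completes the 5 down.
(1,1) = 17 − 8 = 9 completes the 17 down.
(1,2) = 21 − 13 = 8 completes the 21 across.
(2,2) = 11 − 9 = 2 completes the 11 across.

2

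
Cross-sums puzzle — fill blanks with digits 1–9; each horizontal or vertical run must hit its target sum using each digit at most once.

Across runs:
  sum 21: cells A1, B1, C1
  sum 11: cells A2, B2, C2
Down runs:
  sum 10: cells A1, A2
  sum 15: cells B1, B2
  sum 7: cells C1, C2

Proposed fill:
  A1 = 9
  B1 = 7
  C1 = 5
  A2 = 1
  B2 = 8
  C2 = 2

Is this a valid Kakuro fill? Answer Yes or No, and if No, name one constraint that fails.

Yes

Across: 9+7+5=21; 1+8+2=11. Down: 9+1=10; 7+8=15; 5+2=7. No digit repeats within any run.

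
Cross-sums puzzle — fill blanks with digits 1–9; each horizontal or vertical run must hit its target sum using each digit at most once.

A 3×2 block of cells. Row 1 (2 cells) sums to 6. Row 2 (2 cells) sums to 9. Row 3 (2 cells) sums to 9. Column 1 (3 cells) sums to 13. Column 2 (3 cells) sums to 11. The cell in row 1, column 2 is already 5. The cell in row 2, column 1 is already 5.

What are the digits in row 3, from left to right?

7, 2

(1,1) = 6 − 5 = 1 completes the 6 across.
(2,2) = 9 − 5 = 4 completes the 9 across.
(3,1) = 13 − 6 = 7 completes the 13 down.
(3,2) = 9 − 7 = 2 completes the 9 across.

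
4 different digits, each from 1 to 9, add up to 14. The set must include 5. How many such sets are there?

2

4 distinct digits from 1–9 sum between 10 and 30.
Keeping only sets containing 5.
Enumerating: {1,2,5,6}, {2,3,4,5}.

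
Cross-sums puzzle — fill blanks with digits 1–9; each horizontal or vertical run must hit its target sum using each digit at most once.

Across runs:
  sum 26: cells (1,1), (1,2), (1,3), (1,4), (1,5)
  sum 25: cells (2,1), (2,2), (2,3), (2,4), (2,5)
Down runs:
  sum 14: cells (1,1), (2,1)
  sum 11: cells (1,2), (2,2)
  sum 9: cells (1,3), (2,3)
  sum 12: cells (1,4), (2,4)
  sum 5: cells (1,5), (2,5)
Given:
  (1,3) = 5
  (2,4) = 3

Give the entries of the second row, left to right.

8 9 4 3 1

(1,4) = 12 − 3 = 9 completes the 12 down.
(2,3) = 9 − 5 = 4 completes the 9 down.
Nothing is forced directly, so branch on (1,1), whose candidates are 6 or 8. If (1,1) = 8: that forces (1,2) = 3, (1,5) = 1, (2,1) = 6, after which (2,2) would have to be in {5,7} for the 25 across but in {8} for the 11 down — contradiction. So (1,1) = 6.
(2,1) = 14 − 6 = 8 completes the 14 down.
Given what's placed, (2,2) must be 9 to fit the 25 across and 11 down.
(2,5) = 25 − 24 = 1 completes the 25 across.
(1,2) = 11 − 9 = 2 completes the 11 down.
(1,5) = 26 − 22 = 4 completes the 26 across.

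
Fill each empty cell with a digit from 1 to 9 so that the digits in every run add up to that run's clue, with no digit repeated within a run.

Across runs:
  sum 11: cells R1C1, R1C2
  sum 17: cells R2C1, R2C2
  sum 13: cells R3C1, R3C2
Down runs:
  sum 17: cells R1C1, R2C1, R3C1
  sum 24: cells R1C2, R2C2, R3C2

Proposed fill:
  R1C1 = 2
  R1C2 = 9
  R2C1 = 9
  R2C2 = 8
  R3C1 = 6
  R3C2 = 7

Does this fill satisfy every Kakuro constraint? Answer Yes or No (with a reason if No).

Across: 2+9=11; 9+8=17; 6+7=13. Down: 2+9+6=17; 9+8+7=24. No digit repeats within any run.

Yes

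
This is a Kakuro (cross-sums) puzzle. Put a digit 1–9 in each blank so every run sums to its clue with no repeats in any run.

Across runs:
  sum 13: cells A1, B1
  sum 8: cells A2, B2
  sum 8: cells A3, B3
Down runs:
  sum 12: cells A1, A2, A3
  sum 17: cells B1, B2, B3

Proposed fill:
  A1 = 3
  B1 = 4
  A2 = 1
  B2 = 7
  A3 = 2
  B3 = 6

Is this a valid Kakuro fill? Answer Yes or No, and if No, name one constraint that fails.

No — the down run A1–A3 sums to 6, not 12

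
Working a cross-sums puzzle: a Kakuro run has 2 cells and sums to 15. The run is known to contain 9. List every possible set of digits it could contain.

{6,9}

2 distinct digits from 1–9 sum between 3 and 17.
Keeping only sets containing 9.
Only one set works: {6,9}.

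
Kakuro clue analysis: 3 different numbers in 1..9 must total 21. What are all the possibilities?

3 distinct digits from 1–9 sum between 6 and 24.

{4,8,9}; {5,7,9}; {6,7,8}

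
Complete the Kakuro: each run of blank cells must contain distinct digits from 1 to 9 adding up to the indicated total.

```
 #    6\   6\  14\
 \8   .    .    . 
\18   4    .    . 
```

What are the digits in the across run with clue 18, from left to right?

R1C1 = 6 − 4 = 2 completes the 6 down.
Given what's placed, R1C3 must be 5 to fit the 8 across and 14 down.
Given what's placed, R2C2 must be 5 to fit the 18 across and 6 down.
R2C3 = 18 − 9 = 9 completes the 18 across.
R1C2 = 8 − 7 = 1 completes the 8 across.

4, 5, 9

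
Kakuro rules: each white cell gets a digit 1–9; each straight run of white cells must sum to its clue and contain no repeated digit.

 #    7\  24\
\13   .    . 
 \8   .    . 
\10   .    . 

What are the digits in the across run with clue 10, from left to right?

7 in 3 cells must be {1,2,4}; 24 in 3 cells must be {7,8,9}.
The 13 across and the 7 down share only 4, so R1C1 = 4.
R1C2 = 13 − 4 = 9 completes the 13 across.
Given what's placed, R2C2 must be 7 to fit the 8 across and 24 down.
R3C2 = 24 − 16 = 8 completes the 24 down.
R2C1 = 8 − 7 = 1 completes the 8 across.
R3C1 = 10 − 8 = 2 completes the 10 across.

2 8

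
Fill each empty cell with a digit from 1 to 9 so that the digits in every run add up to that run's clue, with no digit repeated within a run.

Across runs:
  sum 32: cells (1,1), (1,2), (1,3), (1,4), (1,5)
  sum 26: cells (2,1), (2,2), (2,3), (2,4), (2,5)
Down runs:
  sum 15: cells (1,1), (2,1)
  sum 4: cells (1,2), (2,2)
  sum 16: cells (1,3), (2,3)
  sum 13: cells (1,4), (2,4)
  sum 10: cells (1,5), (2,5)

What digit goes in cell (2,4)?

4 in 2 cells must be {1,3}; 16 in 2 cells must be {7,9}.
Only 3 fits (1,2) under both its across sum 32 and down sum 4.
(2,2) = 4 − 3 = 1 completes the 4 down.
Nothing is forced directly, so branch on (1,5), whose candidates are 7 or 8 or 9. If (1,5) = 7: that forces (1,3) = 9, (2,3) = 7, (2,5) = 3, (1,1) = 8, (1,4) = 5, after which (2,1) would have to be in {6,9} for the 26 across but in {7} for the 15 down — contradiction. If (1,5) = 9: that forces (1,3) = 7, (2,3) = 9, after which (2,5) would have to be in {2,3,4,5,6,7,8} for the 26 across but in {1} for the 10 down — contradiction. So (1,5) = 8.
(2,5) = 10 − 8 = 2 completes the 10 down.
(2,3) = 9: the only remaining digit allowed by both the 26 across and the 16 down.
(1,3) = 16 − 9 = 7 completes the 16 down.
Given what's placed, (1,1) must be 9 to fit the 32 across and 15 down.
(1,4) = 32 − 27 = 5 completes the 32 across.
(2,1) = 15 − 9 = 6 completes the 15 down.
(2,4) = 26 − 18 = 8 completes the 26 across.

8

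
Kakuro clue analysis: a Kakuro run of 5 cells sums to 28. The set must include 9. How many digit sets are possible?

7

5 distinct digits from 1–9 sum between 15 and 35.
Keeping only sets containing 9.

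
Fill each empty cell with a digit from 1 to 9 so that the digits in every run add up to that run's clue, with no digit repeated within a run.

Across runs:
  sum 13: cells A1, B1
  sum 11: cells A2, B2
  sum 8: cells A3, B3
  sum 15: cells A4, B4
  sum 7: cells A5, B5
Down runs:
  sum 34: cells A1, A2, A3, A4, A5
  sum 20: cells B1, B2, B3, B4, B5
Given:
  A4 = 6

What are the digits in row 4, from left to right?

6 9

34 in 5 cells must be {4,6,7,8,9}.
Given what's placed, A3 must be 7 to fit the 8 across and 34 down.
B3 = 8 − 7 = 1 completes the 8 across.
B4 = 15 − 6 = 9 completes the 15 across.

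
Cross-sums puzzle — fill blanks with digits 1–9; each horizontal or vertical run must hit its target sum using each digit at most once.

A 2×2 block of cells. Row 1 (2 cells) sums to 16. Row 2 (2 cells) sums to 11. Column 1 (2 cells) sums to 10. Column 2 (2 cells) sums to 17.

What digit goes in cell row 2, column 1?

3

16 in 2 cells must be {7,9}; 17 in 2 cells must be {8,9}.
The 16 across and the 17 down share only 9, so (1,2) = 9.
(2,2) = 17 − 9 = 8 completes the 17 down.
(1,1) = 16 − 9 = 7 completes the 16 across.
(2,1) = 11 − 8 = 3 completes the 11 across.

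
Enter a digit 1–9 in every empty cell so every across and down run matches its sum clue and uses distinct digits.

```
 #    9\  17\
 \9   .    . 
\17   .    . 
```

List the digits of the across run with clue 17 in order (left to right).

17 in 2 cells must be {8,9}.
The 9 across and the 17 down share only 8, so R1C2 = 8.
The 17 across and the 9 down share only 8, so R2C1 = 8.
R2C2 = 17 − 8 = 9 completes the 17 across.
R1C1 = 9 − 8 = 1 completes the 9 across.

8 9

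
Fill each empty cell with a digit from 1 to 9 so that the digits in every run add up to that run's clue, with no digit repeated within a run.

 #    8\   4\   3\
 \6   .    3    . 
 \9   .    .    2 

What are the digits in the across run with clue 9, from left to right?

6 1 2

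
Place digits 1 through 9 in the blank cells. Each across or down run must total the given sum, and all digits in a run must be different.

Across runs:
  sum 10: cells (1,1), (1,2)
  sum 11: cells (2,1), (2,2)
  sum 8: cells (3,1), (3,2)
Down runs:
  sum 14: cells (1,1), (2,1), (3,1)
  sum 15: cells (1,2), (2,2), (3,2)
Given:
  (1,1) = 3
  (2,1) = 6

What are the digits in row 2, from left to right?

6 5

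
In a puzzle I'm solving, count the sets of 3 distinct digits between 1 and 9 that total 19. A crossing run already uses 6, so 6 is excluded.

3

3 distinct digits from 1–9 sum between 6 and 24.
Dropping sets that contain 6.
Enumerating: {2,8,9}, {3,7,9}, {4,7,8}.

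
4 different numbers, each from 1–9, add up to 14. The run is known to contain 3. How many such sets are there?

4 distinct digits from 1–9 sum between 10 and 30.
Keeping only sets containing 3.
Enumerating: {1,2,3,8}, {1,3,4,6}, {2,3,4,5}.

3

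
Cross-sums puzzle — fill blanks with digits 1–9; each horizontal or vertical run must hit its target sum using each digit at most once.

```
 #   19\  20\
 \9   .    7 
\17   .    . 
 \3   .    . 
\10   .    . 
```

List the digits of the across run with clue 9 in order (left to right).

17 in 2 cells must be {8,9}; 3 in 2 cells must be {1,2}.
R1C1 = 9 − 7 = 2 completes the 9 across.
Given what's placed, R3C1 must be 1 to fit the 3 across and 19 down.
R3C2 = 3 − 1 = 2 completes the 3 across.
R2C1 = 9: the only remaining digit allowed by both the 17 across and the 19 down.
R2C2 = 17 − 9 = 8 completes the 17 across.
R4C1 = 19 − 12 = 7 completes the 19 down.
R4C2 = 10 − 7 = 3 completes the 10 across.

2, 7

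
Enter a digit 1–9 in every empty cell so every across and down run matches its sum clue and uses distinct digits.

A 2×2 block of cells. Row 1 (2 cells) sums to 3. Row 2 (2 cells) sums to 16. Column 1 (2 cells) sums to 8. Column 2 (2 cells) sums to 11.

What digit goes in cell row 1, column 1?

3 in 2 cells must be {1,2}; 16 in 2 cells must be {7,9}.
The 3 across and the 11 down share only 2, so (1,2) = 2.
The 16 across and the 8 down share only 7, so (2,1) = 7.
(2,2) = 16 − 7 = 9 completes the 16 across.
(1,1) = 3 − 2 = 1 completes the 3 across.

1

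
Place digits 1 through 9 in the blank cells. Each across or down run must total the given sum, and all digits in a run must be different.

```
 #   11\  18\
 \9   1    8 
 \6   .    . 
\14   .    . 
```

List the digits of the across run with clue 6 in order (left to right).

Nothing is forced directly, so branch on R2C1, whose candidates are 2 or 4. If R2C1 = 4: then R2C2 would have to be in {2} for the 6 across but in {1,3,4,6,7,9} for the 18 down — contradiction. So R2C1 = 2.
R2C2 = 6 − 2 = 4 completes the 6 across.
R3C1 = 11 − 3 = 8 completes the 11 down.
R3C2 = 14 − 8 = 6 completes the 14 across.

2, 4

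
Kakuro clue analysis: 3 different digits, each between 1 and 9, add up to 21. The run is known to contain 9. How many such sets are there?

3 distinct digits from 1–9 sum between 6 and 24.
Keeping only sets containing 9.
Enumerating: {4,8,9}, {5,7,9}.

2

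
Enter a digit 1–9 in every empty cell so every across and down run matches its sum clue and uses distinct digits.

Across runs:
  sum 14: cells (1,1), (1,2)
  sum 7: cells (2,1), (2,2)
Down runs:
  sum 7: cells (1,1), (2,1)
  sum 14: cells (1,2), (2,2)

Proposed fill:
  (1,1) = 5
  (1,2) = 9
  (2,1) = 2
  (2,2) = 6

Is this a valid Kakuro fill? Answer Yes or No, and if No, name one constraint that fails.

No — the down run (1,2)–(2,2) sums to 15, not 14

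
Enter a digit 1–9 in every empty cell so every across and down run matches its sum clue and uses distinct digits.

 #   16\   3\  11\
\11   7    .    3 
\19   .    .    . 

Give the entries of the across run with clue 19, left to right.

9 2 8

16 in 2 cells must be {7,9}; 3 in 2 cells must be {1,2}.
R1C2 = 11 − 10 = 1 completes the 11 across.
R2C1 = 16 − 7 = 9 completes the 16 down.
R2C2 = 3 − 1 = 2 completes the 3 down.
R2C3 = 19 − 11 = 8 completes the 19 across.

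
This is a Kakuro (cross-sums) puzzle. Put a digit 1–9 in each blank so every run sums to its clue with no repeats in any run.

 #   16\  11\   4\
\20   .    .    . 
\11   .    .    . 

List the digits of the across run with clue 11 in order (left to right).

16 in 2 cells must be {7,9}; 4 in 2 cells must be {1,3}.
The 20 across and the 4 down share only 3, so R1C3 = 3.
The 11 across and the 16 down share only 7, so R2C1 = 7.
R2C2 = 3: the only remaining digit allowed by both the 11 across and the 11 down.
R2C3 = 11 − 10 = 1 completes the 11 across.
R1C1 = 16 − 7 = 9 completes the 16 down.
R1C2 = 20 − 12 = 8 completes the 20 across.

7 3 1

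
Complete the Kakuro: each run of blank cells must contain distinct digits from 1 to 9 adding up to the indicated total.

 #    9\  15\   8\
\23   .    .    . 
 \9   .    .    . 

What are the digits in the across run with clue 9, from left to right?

1 6 2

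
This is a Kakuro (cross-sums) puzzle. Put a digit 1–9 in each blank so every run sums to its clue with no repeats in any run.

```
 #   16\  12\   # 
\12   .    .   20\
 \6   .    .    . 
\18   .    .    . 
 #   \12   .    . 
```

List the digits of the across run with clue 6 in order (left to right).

1 2 3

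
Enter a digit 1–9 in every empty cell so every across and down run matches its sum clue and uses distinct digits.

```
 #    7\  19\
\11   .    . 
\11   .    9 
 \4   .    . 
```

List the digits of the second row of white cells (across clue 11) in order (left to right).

2 9

4 in 2 cells must be {1,3}; 7 in 3 cells must be {1,2,4}.
R2C1 = 11 − 9 = 2 completes the 11 across.
R3C1 = 1: the only remaining digit allowed by both the 4 across and the 7 down.
R3C2 = 4 − 1 = 3 completes the 4 across.
R1C1 = 7 − 3 = 4 completes the 7 down.
R1C2 = 11 − 4 = 7 completes the 11 across.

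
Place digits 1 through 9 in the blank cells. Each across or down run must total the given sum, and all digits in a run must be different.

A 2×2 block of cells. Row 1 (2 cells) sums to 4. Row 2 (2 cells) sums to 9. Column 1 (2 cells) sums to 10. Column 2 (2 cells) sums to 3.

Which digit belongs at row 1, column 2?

1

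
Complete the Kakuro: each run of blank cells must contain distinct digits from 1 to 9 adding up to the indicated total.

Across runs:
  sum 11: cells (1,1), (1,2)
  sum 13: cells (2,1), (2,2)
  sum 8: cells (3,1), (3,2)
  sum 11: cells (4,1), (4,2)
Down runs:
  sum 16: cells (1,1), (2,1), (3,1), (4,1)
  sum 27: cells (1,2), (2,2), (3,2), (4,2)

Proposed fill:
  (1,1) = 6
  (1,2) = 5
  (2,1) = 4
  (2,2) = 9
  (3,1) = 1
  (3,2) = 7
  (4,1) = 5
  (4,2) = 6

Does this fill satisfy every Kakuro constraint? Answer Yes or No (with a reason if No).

Yes

Across: 6+5=11; 4+9=13; 1+7=8; 5+6=11. Down: 6+4+1+5=16; 5+9+7+6=27. No digit repeats within any run.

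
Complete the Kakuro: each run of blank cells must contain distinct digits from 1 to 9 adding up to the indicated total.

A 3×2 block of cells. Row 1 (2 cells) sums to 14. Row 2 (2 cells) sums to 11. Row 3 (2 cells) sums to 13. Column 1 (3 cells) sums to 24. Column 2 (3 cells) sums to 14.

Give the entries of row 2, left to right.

8, 3

24 in 3 cells must be {7,8,9}.
Nothing is forced directly, so branch on (3,1), whose candidates are 7 or 8 or 9. If (3,1) = 8: that forces (1,1) = 9, (1,2) = 5, (2,1) = 7, after which (2,2) would have to be in {4} for the 11 across but in {1,2,3,6,7,8} for the 14 down — contradiction. If (3,1) = 9: that forces (1,1) = 8, (1,2) = 6, (2,1) = 7, after which (2,2) would have to be in {4} for the 11 across but in {1,3,5,7} for the 14 down — contradiction. So (3,1) = 7.
(3,2) = 13 − 7 = 6 completes the 13 across.
Given what's placed, (1,2) must be 5 to fit the 14 across and 14 down.
(2,2) = 14 − 11 = 3 completes the 14 down.
(1,1) = 14 − 5 = 9 completes the 14 across.
(2,1) = 11 − 3 = 8 completes the 11 across.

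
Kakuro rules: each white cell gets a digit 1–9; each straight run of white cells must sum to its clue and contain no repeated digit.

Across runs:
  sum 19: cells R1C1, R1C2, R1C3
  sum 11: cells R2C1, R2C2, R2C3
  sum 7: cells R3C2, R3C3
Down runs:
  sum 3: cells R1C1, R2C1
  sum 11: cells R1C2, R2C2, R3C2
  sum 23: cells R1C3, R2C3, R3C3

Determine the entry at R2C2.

3 in 2 cells must be {1,2}; 23 in 3 cells must be {6,8,9}.
Only 2 fits R1C1 under both its across sum 19 and down sum 3.
Given what's placed, R1C2 must be 8 to fit the 19 across and 11 down.
R1C3 = 19 − 10 = 9 completes the 19 across.
R2C1 = 3 − 2 = 1 completes the 3 down.
R2C2 = 2: the only remaining digit allowed by both the 11 across and the 11 down.

2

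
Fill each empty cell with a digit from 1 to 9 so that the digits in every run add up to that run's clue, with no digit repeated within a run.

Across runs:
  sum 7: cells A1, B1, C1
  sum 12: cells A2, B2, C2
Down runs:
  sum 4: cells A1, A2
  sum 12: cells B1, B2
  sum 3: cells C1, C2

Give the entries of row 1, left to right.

7 in 3 cells must be {1,2,4}; 4 in 2 cells must be {1,3}; 3 in 2 cells must be {1,2}.
The 7 across and the 4 down share only 1, so A1 = 1.
Given what's placed, B1 must be 4 to fit the 7 across and 12 down.
C1 = 7 − 5 = 2 completes the 7 across.
A2 = 4 − 1 = 3 completes the 4 down.
B2 = 12 − 4 = 8 completes the 12 down.
C2 = 12 − 11 = 1 completes the 12 across.

1 4 2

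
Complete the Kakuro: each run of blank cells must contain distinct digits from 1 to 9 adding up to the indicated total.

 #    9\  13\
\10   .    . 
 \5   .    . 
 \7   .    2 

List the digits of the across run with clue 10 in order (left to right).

3 7

R3C1 = 7 − 2 = 5 completes the 7 across.
No cell is forced outright now. R1C1 can only be 1 or 3 (the digits allowed by both its 10 across and its 9 down). If R1C1 = 1: then R1C2 would have to be in {9} for the 10 across but in {3,4,5,6,7,8} for the 13 down — contradiction. So R1C1 = 3.
R1C2 = 10 − 3 = 7 completes the 10 across.
R2C1 = 9 − 8 = 1 completes the 9 down.
R2C2 = 5 − 1 = 4 completes the 5 across.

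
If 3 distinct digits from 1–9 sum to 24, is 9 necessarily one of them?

The only way to make 24 from 3 distinct digits is {7,8,9}, which contains 9.

Yes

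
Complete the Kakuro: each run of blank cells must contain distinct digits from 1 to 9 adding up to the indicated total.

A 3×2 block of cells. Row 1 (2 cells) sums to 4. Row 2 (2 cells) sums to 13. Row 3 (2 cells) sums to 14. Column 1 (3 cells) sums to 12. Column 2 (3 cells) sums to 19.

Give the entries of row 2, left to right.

6, 7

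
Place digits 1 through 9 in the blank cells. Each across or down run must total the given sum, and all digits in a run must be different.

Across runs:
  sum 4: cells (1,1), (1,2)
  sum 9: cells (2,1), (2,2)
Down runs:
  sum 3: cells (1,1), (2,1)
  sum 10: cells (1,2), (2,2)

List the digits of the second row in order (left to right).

2 7

4 in 2 cells must be {1,3}; 3 in 2 cells must be {1,2}.
The 4 across and the 3 down share only 1, so (1,1) = 1.
(1,2) = 4 − 1 = 3 completes the 4 across.
(2,1) = 3 − 1 = 2 completes the 3 down.
(2,2) = 9 − 2 = 7 completes the 9 across.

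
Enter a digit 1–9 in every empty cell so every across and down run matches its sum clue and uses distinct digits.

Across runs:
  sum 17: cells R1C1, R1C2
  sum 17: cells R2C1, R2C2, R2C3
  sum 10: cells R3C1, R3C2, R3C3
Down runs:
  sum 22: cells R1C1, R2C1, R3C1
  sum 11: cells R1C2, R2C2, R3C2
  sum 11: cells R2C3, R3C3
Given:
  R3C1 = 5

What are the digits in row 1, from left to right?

17 in 2 cells must be {8,9}.
Only 8 fits R1C2 under both its across sum 17 and down sum 11.
R1C1 = 17 − 8 = 9 completes the 17 across.
R2C1 = 22 − 14 = 8 completes the 22 down.
Given what's placed, R2C2 must be 2 to fit the 17 across and 11 down.
R2C3 = 17 − 10 = 7 completes the 17 across.
R3C2 = 11 − 10 = 1 completes the 11 down.
R3C3 = 10 − 6 = 4 completes the 10 across.

9 8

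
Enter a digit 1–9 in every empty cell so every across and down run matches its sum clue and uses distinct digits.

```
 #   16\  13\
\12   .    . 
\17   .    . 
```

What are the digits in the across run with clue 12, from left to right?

7 5

17 in 2 cells must be {8,9}; 16 in 2 cells must be {7,9}.
The 17 across and the 16 down share only 9, so R2C1 = 9.
R2C2 = 17 − 9 = 8 completes the 17 across.
R1C1 = 16 − 9 = 7 completes the 16 down.
R1C2 = 12 − 7 = 5 completes the 12 across.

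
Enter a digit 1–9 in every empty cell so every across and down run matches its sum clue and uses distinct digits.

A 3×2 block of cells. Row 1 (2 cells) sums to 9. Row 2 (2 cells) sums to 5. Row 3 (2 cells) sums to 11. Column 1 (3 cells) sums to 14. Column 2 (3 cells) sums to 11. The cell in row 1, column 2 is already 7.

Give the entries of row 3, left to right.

8, 3

(1,1) = 9 − 7 = 2 completes the 9 across.
Given what's placed, (3,2) must be 3 to fit the 11 across and 11 down.
(2,2) = 11 − 10 = 1 completes the 11 down.
(3,1) = 11 − 3 = 8 completes the 11 across.
(2,1) = 5 − 1 = 4 completes the 5 across.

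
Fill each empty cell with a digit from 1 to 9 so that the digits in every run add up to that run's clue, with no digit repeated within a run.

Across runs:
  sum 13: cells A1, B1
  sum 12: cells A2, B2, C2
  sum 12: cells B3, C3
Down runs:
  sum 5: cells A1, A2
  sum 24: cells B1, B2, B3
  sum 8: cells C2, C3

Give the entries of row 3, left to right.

7 5

24 in 3 cells must be {7,8,9}.
The 13 across and the 5 down share only 4, so A1 = 4.
B1 = 13 − 4 = 9 completes the 13 across.
A2 = 5 − 4 = 1 completes the 5 down.
No cell is forced outright now. B2 can only be 7 or 8 (the digits allowed by both its 12 across and its 24 down). If B2 = 7: then C2 would have to be in {4} for the 12 across but in {1,2,3,5,6,7} for the 8 down — contradiction. So B2 = 8.
C2 = 12 − 9 = 3 completes the 12 across.
B3 = 24 − 17 = 7 completes the 24 down.
C3 = 12 − 7 = 5 completes the 12 across.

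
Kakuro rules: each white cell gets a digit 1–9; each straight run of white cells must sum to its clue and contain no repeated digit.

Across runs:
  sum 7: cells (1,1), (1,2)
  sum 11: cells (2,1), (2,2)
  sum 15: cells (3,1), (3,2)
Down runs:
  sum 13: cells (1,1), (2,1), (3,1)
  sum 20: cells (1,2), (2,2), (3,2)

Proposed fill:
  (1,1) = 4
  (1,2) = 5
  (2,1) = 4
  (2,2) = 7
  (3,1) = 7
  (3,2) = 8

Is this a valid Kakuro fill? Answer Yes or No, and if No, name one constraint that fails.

No — the across run (1,1)–(1,2) sums to 9, not 7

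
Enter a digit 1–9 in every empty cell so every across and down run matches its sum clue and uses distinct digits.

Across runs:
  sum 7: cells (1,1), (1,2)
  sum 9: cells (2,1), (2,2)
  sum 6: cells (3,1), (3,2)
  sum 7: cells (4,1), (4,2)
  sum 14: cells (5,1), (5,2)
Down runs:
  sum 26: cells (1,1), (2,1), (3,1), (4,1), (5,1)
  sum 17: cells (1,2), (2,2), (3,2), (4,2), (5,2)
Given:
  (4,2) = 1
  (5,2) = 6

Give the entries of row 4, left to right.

6 1

(4,1) = 7 − 1 = 6 completes the 7 across.
(5,1) = 14 − 6 = 8 completes the 14 across.
Nothing is forced directly, so branch on (2,2), whose candidates are 2 or 3 or 5. If (2,2) = 3: then (2,1) would have to be in {6} for the 9 across but in {1,2,3,4,5,7,9} for the 26 down — contradiction. If (2,2) = 5: that forces (2,1) = 4, (3,2) = 2, (1,2) = 3, after which (3,1) would have to be in {4} for the 6 across but in {1,3,5,7} for the 26 down — contradiction. So (2,2) = 2.
(2,1) = 9 − 2 = 7 completes the 9 across.
(3,2) = 5: the only remaining digit allowed by both the 6 across and the 17 down.
(1,2) = 17 − 14 = 3 completes the 17 down.
(3,1) = 6 − 5 = 1 completes the 6 across.
(1,1) = 7 − 3 = 4 completes the 7 across.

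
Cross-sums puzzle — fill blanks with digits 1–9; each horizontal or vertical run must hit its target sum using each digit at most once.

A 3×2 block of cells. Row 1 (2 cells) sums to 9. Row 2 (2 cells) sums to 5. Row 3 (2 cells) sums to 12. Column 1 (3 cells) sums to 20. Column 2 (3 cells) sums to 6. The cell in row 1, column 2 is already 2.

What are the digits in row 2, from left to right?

6 in 3 cells must be {1,2,3}.
(1,1) = 9 − 2 = 7 completes the 9 across.
Given what's placed, (2,1) must be 4 to fit the 5 across and 20 down.
(2,2) = 5 − 4 = 1 completes the 5 across.
(3,1) = 20 − 11 = 9 completes the 20 down.
(3,2) = 12 − 9 = 3 completes the 12 across.

4 1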